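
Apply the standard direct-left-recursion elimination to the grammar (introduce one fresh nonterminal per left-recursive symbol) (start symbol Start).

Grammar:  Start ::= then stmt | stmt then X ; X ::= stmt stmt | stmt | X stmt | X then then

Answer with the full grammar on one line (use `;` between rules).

Start ::= then stmt | stmt then X; X ::= stmt stmt X1 | stmt X1; X1 ::= stmt X1 | then then X1 | ε

X is directly left-recursive.
For X: α = {stmt, then then}, β = {stmt stmt, stmt}. Rewrite as X → β X1 and X1 → α X1 | ε.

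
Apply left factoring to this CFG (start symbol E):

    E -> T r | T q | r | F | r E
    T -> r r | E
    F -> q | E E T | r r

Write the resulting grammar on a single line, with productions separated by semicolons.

E -> F | T E' | r E''; T -> r r | E; F -> q | E E T | r r; E' -> r | q; E'' -> ε | E

E has alternatives sharing prefix 'T': factor to E → T E' with E' → r | q.
E has alternatives sharing prefix 'r': factor to E → r E'' with E'' → ε | E.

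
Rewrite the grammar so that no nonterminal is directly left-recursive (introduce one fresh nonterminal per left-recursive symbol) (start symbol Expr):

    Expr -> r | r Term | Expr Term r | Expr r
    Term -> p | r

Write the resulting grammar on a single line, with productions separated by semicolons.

Directly left-recursive nonterminal: Expr.
For Expr: α = {Term r, r}, β = {r, r Term}. Rewrite as Expr → β Expr1 and Expr1 → α Expr1 | ε.

Expr -> r Expr1 | r Term Expr1; Term -> p | r; Expr1 -> Term r Expr1 | r Expr1 | ε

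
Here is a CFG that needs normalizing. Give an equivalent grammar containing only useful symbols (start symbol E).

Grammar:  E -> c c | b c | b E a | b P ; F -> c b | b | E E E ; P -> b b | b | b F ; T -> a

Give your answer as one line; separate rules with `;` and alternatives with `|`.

E -> c c | b c | b E a | b P; F -> c b | b | E E E; P -> b b | b | b F

Generating nonterminals: {E, F, P, T}.
Reachable from E after that: {E, F, P}.
Removed useless symbols: {T} and every production mentioning them.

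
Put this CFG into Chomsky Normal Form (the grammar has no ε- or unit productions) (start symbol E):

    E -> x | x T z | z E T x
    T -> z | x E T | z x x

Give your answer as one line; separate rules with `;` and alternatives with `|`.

Introduce a nonterminal for each terminal appearing in a rule of length ≥ 2: X1 → x, X2 → z.
Binarize each right-hand side of length ≥ 3 by chaining fresh nonterminals (Y1, Y2, …): affected rules were E → X1 T X2; E → X2 E T X1; T → X1 E T; T → X2 X1 X1.

E -> x | X1 Y1 | X2 Y2; T -> z | X1 Y4 | X2 Y5; X1 -> x; X2 -> z; Y1 -> T X2; Y2 -> E Y3; Y3 -> T X1; Y4 -> E T; Y5 -> X1 X1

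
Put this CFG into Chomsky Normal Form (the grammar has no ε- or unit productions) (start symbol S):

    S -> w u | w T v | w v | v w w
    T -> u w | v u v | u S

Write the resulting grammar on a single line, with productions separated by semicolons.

S -> X1 X2 | X1 Y1 | X1 X3 | X3 Y2; T -> X2 X1 | X3 Y3 | X2 S; X1 -> w; X2 -> u; X3 -> v; Y1 -> T X3; Y2 -> X1 X1; Y3 -> X2 X3

Introduce a nonterminal for each terminal appearing in a rule of length ≥ 2: X1 → w, X2 → u, X3 → v.
Binarize each right-hand side of length ≥ 3 by chaining fresh nonterminals (Y1, Y2, …): affected rules were S → X1 T X3; S → X3 X1 X1; T → X3 X2 X3.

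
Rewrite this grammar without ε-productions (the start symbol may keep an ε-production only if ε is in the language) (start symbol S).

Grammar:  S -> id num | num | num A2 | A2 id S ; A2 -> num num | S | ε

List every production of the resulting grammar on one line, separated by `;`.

S -> id num | num | num A2 | A2 id S | id S; A2 -> num num | S

Nullable nonterminals: {A2}.
ε ∉ L(G), so no ε-production is kept.
For each production, add variants omitting each subset of nullable occurrences: S → A2 id S gives A2 id S | id S.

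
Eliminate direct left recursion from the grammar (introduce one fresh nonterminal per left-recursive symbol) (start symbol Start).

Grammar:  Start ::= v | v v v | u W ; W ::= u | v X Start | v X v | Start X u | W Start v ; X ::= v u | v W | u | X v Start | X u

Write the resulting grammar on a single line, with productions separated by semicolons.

Start ::= v | v v v | u W; W ::= u W1 | v X Start W1 | v X v W1 | Start X u W1; X ::= v u X1 | v W X1 | u X1; W1 ::= Start v W1 | ε; X1 ::= v Start X1 | u X1 | ε

Directly left-recursive nonterminals: W, X.
For W: α = {Start v}, β = {u, v X Start, v X v, Start X u}. Rewrite as W → β W1 and W1 → α W1 | ε.
For X: α = {v Start, u}, β = {v u, v W, u}. Rewrite as X → β X1 and X1 → α X1 | ε.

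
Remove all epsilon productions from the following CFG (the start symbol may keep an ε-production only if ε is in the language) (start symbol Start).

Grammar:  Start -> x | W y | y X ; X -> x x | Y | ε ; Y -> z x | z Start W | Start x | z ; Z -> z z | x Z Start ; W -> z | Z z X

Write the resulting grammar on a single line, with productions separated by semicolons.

Nullable nonterminals: {X}.
ε ∉ L(G), so no ε-production is kept.
Add the nullable-subset variants: Start → y X gives y X | y. W → Z z X gives Z z X | Z z.

Start -> x | W y | y X | y; X -> x x | Y; Y -> z x | z Start W | Start x | z; Z -> z z | x Z Start; W -> z | Z z X | Z z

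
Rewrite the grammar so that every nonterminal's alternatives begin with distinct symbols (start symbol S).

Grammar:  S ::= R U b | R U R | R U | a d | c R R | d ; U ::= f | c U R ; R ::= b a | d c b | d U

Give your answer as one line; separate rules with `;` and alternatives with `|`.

S ::= a d | c R R | d | R U S'; U ::= f | c U R; R ::= b a | d R'; S' ::= b | R | ε; R' ::= c b | U

S has alternatives sharing prefix 'R U': factor to S → R U S' with S' → b | R | ε.
R has alternatives sharing prefix 'd': factor to R → d R' with R' → c b | U.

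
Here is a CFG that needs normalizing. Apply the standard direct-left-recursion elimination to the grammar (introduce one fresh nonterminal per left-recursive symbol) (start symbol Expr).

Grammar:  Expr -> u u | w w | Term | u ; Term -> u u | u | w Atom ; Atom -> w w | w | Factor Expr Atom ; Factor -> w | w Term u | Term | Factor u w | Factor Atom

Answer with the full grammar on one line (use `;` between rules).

Expr -> u u | w w | Term | u; Term -> u u | u | w Atom; Atom -> w w | w | Factor Expr Atom; Factor -> w Factor1 | w Term u Factor1 | Term Factor1; Factor1 -> u w Factor1 | Atom Factor1 | epsilon

Left recursion appears on Factor.
For Factor: α = {u w, Atom}, β = {w, w Term u, Term}. Rewrite as Factor → β Factor1 and Factor1 → α Factor1 | ε.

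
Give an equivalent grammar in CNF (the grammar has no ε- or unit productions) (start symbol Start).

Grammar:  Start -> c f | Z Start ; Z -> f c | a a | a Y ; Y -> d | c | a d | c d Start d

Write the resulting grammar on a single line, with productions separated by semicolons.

Start -> X1 X2 | Z Start; Z -> X2 X1 | X3 X3 | X3 Y; Y -> d | c | X3 X4 | X1 Y1; X1 -> c; X2 -> f; X3 -> a; X4 -> d; Y1 -> X4 Y2; Y2 -> Start X4

Introduce a nonterminal for each terminal appearing in a rule of length ≥ 2: X1 → c, X2 → f, X3 → a, X4 → d.
Binarize each right-hand side of length ≥ 3 by chaining fresh nonterminals (Y1, Y2, …): affected rules were Y → X1 X4 Start X4.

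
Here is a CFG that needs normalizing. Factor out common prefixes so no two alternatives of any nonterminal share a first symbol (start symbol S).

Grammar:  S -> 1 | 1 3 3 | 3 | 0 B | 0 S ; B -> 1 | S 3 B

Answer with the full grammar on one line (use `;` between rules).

S has alternatives sharing prefix '1': factor to S → 1 S' with S' → ε | 3 3.
S has alternatives sharing prefix '0': factor to S → 0 S'' with S'' → B | S.

S -> 3 | 1 S' | 0 S''; B -> 1 | S 3 B; S' -> ε | 3 3; S'' -> B | S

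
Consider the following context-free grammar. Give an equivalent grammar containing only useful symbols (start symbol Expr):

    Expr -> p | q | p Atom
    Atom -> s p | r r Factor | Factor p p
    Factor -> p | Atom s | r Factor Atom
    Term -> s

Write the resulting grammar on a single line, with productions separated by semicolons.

Expr -> p | q | p Atom; Atom -> s p | r r Factor | Factor p p; Factor -> p | Atom s | r Factor Atom

Generating nonterminals: {Atom, Expr, Factor, Term}.
Reachable from Expr after that: {Atom, Expr, Factor}.
Removed useless symbols: {Term} and every production mentioning them.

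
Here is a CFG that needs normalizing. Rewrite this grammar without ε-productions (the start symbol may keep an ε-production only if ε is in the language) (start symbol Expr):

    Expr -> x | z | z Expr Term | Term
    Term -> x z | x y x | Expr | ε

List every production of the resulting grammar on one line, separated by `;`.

Expr -> x | z | z Expr Term | z Expr | z Term | Term | ε; Term -> x z | x y x | Expr

Nullable set = {Expr, Term}.
ε ∈ L(G) since Expr is nullable, so keep Expr → ε.
Expand every rule over subsets of its nullable positions: Expr → z Expr Term gives z Expr Term | z Expr | z Term.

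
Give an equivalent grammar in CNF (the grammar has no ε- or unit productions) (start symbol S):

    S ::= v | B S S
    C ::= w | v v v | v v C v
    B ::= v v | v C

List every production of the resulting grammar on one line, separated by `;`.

Introduce a nonterminal for each terminal appearing in a rule of length ≥ 2: X1 → v.
Binarize each right-hand side of length ≥ 3 by chaining fresh nonterminals (Y1, Y2, …): affected rules were S → B S S; C → X1 X1 X1; C → X1 X1 C X1.

S ::= v | B Y1; C ::= w | X1 Y2 | X1 Y3; B ::= X1 X1 | X1 C; X1 ::= v; Y1 ::= S S; Y2 ::= X1 X1; Y3 ::= X1 Y4; Y4 ::= C X1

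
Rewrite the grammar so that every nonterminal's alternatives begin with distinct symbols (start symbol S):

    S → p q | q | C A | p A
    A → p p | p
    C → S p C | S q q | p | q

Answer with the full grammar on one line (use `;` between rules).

S has alternatives sharing prefix 'p': factor to S → p S' with S' → q | A.
A has alternatives sharing prefix 'p': factor to A → p A' with A' → p | ε.
C has alternatives sharing prefix 'S': factor to C → S C' with C' → p C | q q.

S → q | C A | p S'; A → p A'; C → p | q | S C'; S' → q | A; A' → p | ε; C' → p C | q q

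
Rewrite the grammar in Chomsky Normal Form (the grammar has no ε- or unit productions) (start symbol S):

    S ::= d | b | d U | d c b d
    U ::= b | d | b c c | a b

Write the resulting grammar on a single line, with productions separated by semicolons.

S ::= d | b | X1 U | X1 Y1; U ::= b | d | X3 Y3 | X4 X3; X1 ::= d; X2 ::= c; X3 ::= b; X4 ::= a; Y1 ::= X2 Y2; Y2 ::= X3 X1; Y3 ::= X2 X2

Introduce a nonterminal for each terminal appearing in a rule of length ≥ 2: X1 → d, X2 → c, X3 → b, X4 → a.
Binarize each right-hand side of length ≥ 3 by chaining fresh nonterminals (Y1, Y2, …): affected rules were S → X1 X2 X3 X1; U → X3 X2 X2.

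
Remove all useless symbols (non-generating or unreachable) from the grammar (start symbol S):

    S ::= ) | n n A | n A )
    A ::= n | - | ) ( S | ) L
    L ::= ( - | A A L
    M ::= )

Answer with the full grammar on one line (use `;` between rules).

Generating nonterminals: {A, L, M, S}.
Reachable from S after that: {A, L, S}.
Removed useless symbols: {M} and every production mentioning them.

S ::= ) | n n A | n A ); A ::= n | - | ) ( S | ) L; L ::= ( - | A A L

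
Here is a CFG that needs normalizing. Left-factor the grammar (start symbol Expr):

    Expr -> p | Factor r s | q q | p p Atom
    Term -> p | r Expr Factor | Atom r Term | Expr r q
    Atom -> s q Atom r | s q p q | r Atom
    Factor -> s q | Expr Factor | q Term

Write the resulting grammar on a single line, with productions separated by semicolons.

Expr has alternatives sharing prefix 'p': factor to Expr → p Expr1 with Expr1 → ε | p Atom.
Atom has alternatives sharing prefix 's q': factor to Atom → s q Atom1 with Atom1 → Atom r | p q.

Expr -> Factor r s | q q | p Expr1; Term -> p | r Expr Factor | Atom r Term | Expr r q; Atom -> r Atom | s q Atom1; Factor -> s q | Expr Factor | q Term; Expr1 -> ε | p Atom; Atom1 -> Atom r | p q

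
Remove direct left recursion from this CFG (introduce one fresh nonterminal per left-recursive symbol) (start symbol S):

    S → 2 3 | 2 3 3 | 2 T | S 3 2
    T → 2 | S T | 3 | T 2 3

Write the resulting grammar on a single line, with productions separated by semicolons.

Left recursion appears on S, T.
For S: α = {3 2}, β = {2 3, 2 3 3, 2 T}. Rewrite as S → β S' and S' → α S' | ε.
For T: α = {2 3}, β = {2, S T, 3}. Rewrite as T → β T' and T' → α T' | ε.

S → 2 3 S' | 2 3 3 S' | 2 T S'; T → 2 T' | S T T' | 3 T'; S' → 3 2 S' | ε; T' → 2 3 T' | ε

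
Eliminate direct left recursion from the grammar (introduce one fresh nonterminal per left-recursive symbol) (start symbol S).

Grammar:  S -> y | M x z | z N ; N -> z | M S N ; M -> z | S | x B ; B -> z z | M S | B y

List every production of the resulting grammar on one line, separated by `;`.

Left recursion appears on B.
For B: α = {y}, β = {z z, M S}. Rewrite as B → β B' and B' → α B' | ε.

S -> y | M x z | z N; N -> z | M S N; M -> z | S | x B; B -> z z B' | M S B'; B' -> y B' | ε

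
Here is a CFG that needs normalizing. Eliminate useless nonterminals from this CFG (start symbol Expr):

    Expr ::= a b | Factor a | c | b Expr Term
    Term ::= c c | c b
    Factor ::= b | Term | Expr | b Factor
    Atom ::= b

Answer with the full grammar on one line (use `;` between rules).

Generating nonterminals: {Atom, Expr, Factor, Term}.
Reachable from Expr after that: {Expr, Factor, Term}.
Removed useless symbols: {Atom} and every production mentioning them.

Expr ::= a b | Factor a | c | b Expr Term; Term ::= c c | c b; Factor ::= b | Term | Expr | b Factor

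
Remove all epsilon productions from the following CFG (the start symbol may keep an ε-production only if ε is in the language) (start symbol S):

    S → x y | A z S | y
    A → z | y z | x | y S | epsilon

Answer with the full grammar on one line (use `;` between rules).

Nullable nonterminals: {A}.
ε ∉ L(G), so no ε-production is kept.
Expand every rule over subsets of its nullable positions: S → A z S gives A z S | z S.

S → x y | A z S | z S | y; A → z | y z | x | y S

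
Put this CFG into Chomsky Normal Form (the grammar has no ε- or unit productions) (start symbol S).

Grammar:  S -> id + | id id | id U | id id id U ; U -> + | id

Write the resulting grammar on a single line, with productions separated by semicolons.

S -> X1 X2 | X1 X1 | X1 U | X1 Y1; U -> + | id; X1 -> id; X2 -> +; Y1 -> X1 Y2; Y2 -> X1 U

Introduce a nonterminal for each terminal appearing in a rule of length ≥ 2: X1 → id, X2 → +.
Binarize each right-hand side of length ≥ 3 by chaining fresh nonterminals (Y1, Y2, …): affected rules were S → X1 X1 X1 U.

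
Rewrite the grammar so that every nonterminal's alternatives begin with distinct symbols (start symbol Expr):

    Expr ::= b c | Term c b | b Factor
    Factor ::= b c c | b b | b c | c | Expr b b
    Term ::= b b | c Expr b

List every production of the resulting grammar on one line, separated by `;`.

Expr ::= Term c b | b Expr1; Factor ::= c | Expr b b | b Factor1; Term ::= b b | c Expr b; Expr1 ::= c | Factor; Factor1 ::= b | c Factor11; Factor11 ::= c | eps

Expr has alternatives sharing prefix 'b': factor to Expr → b Expr1 with Expr1 → c | Factor.
Factor has alternatives sharing prefix 'b': factor to Factor → b Factor1 with Factor1 → c c | b | c.
Factor1 has alternatives sharing prefix 'c': factor to Factor1 → c Factor11 with Factor11 → c | ε.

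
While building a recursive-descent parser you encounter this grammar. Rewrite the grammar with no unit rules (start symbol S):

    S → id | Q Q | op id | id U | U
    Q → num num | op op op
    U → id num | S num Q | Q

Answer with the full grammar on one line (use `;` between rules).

S → id num | S num Q | id | Q Q | op id | id U | num num | op op op; Q → num num | op op op; U → id num | S num Q | num num | op op op

Unit pairs: S ⇒* {Q, U}; U ⇒* {Q}.
For every A with A ⇒* B via unit rules, add B's non-unit alternatives to A; then delete every rule of the form X → Y.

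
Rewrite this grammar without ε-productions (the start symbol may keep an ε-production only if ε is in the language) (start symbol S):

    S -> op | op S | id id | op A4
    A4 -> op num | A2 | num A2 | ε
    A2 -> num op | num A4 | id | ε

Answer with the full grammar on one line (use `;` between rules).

Nullable set = {A2, A4}.
ε ∉ L(G), so no ε-production is kept.
Add the nullable-subset variants: A4 → num A2 gives num A2 | num. A2 → num A4 gives num A4 | num.

S -> op | op S | id id | op A4; A4 -> op num | A2 | num A2 | num; A2 -> num op | num A4 | num | id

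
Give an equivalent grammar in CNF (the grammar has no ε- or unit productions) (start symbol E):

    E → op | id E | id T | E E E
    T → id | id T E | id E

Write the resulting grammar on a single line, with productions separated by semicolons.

Introduce a nonterminal for each terminal appearing in a rule of length ≥ 2: X1 → id.
Binarize each right-hand side of length ≥ 3 by chaining fresh nonterminals (Y1, Y2, …): affected rules were E → E E E; T → X1 T E.

E → op | X1 E | X1 T | E Y1; T → id | X1 Y2 | X1 E; X1 → id; Y1 → E E; Y2 → T E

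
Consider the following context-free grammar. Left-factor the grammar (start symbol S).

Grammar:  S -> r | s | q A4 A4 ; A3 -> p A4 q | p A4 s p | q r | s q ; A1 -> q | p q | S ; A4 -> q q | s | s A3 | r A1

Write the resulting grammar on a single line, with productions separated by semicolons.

A3 has alternatives sharing prefix 'p A4': factor to A3 → p A4 A3' with A3' → q | s p.
A4 has alternatives sharing prefix 's': factor to A4 → s A4' with A4' → ε | A3.

S -> r | s | q A4 A4; A3 -> q r | s q | p A4 A3'; A1 -> q | p q | S; A4 -> q q | r A1 | s A4'; A3' -> q | s p; A4' -> ε | A3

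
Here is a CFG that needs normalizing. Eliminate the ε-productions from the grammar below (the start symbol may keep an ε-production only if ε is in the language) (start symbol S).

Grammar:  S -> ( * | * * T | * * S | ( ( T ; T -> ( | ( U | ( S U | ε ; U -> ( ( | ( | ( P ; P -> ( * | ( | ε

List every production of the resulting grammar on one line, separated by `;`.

S -> ( * | * * T | * * | * * S | ( ( T | ( (; T -> ( | ( U | ( S U; U -> ( ( | ( | ( P; P -> ( * | (

Nullable nonterminals: {P, T}.
ε ∉ L(G), so no ε-production is kept.
Add the nullable-subset variants: S → * * T gives * * T | * *. S → ( ( T gives ( ( T | ( (.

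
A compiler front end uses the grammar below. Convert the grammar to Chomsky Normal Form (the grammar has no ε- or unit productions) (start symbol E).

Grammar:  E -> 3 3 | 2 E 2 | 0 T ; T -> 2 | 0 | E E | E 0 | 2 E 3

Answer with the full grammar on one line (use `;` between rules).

E -> X1 X1 | X2 Y1 | X3 T; T -> 2 | 0 | E E | E X3 | X2 Y2; X1 -> 3; X2 -> 2; X3 -> 0; Y1 -> E X2; Y2 -> E X1

Introduce a nonterminal for each terminal appearing in a rule of length ≥ 2: X1 → 3, X2 → 2, X3 → 0.
Binarize each right-hand side of length ≥ 3 by chaining fresh nonterminals (Y1, Y2, …): affected rules were E → X2 E X2; T → X2 E X1.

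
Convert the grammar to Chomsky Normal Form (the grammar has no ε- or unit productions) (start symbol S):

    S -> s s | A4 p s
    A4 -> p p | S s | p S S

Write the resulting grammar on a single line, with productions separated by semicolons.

Introduce a nonterminal for each terminal appearing in a rule of length ≥ 2: X1 → s, X2 → p.
Binarize each right-hand side of length ≥ 3 by chaining fresh nonterminals (Y1, Y2, …): affected rules were S → A4 X2 X1; A4 → X2 S S.

S -> X1 X1 | A4 Y1; A4 -> X2 X2 | S X1 | X2 Y2; X1 -> s; X2 -> p; Y1 -> X2 X1; Y2 -> S S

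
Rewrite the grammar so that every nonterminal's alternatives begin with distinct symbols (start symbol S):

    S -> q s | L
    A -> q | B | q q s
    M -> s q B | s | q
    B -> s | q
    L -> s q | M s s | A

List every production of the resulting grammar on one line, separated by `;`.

A has alternatives sharing prefix 'q': factor to A → q A' with A' → ε | q s.
M has alternatives sharing prefix 's': factor to M → s M' with M' → q B | ε.

S -> q s | L; A -> B | q A'; M -> q | s M'; B -> s | q; L -> s q | M s s | A; A' -> ε | q s; M' -> q B | ε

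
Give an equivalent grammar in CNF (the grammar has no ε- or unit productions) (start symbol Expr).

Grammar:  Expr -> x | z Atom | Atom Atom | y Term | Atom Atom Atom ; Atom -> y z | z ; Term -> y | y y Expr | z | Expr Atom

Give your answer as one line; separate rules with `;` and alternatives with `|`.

Introduce a nonterminal for each terminal appearing in a rule of length ≥ 2: X1 → z, X2 → y.
Binarize each right-hand side of length ≥ 3 by chaining fresh nonterminals (Y1, Y2, …): affected rules were Expr → Atom Atom Atom; Term → X2 X2 Expr.

Expr -> x | X1 Atom | Atom Atom | X2 Term | Atom Y1; Atom -> X2 X1 | z; Term -> y | X2 Y2 | z | Expr Atom; X1 -> z; X2 -> y; Y1 -> Atom Atom; Y2 -> X2 Expr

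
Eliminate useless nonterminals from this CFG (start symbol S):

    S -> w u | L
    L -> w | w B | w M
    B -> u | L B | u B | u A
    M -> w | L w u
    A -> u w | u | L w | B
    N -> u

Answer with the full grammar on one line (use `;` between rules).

S -> w u | L; L -> w | w B | w M; B -> u | L B | u B | u A; M -> w | L w u; A -> u w | u | L w | B

Generating nonterminals: {A, B, L, M, N, S}.
Reachable from S after that: {A, B, L, M, S}.
Removed useless symbols: {N} and every production mentioning them.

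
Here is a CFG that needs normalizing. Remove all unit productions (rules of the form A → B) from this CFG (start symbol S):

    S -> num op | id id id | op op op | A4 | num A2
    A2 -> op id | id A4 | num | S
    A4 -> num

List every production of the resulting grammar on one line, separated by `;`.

S -> num | num op | id id id | op op op | num A2; A2 -> num | op id | id A4 | num op | id id id | op op op | num A2; A4 -> num

Unit pairs: A2 ⇒* {A4, S}; S ⇒* {A4}.
For each unit pair (A, B), copy every non-unit production of B to A, then drop all unit productions.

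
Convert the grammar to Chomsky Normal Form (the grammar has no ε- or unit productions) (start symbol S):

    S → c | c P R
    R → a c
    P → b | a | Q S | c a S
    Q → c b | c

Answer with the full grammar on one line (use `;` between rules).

Introduce a nonterminal for each terminal appearing in a rule of length ≥ 2: X1 → c, X2 → a, X3 → b.
Binarize each right-hand side of length ≥ 3 by chaining fresh nonterminals (Y1, Y2, …): affected rules were S → X1 P R; P → X1 X2 S.

S → c | X1 Y1; R → X2 X1; P → b | a | Q S | X1 Y2; Q → X1 X3 | c; X1 → c; X2 → a; X3 → b; Y1 → P R; Y2 → X2 S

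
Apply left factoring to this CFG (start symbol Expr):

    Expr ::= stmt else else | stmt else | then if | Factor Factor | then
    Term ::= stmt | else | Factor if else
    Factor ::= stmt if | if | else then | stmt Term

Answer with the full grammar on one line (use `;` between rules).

Expr has alternatives sharing prefix 'stmt else': factor to Expr → stmt else Expr1 with Expr1 → else | ε.
Expr has alternatives sharing prefix 'then': factor to Expr → then Expr2 with Expr2 → if | ε.
Factor has alternatives sharing prefix 'stmt': factor to Factor → stmt Factor1 with Factor1 → if | Term.

Expr ::= Factor Factor | stmt else Expr1 | then Expr2; Term ::= stmt | else | Factor if else; Factor ::= if | else then | stmt Factor1; Expr1 ::= else | ε; Expr2 ::= if | ε; Factor1 ::= if | Term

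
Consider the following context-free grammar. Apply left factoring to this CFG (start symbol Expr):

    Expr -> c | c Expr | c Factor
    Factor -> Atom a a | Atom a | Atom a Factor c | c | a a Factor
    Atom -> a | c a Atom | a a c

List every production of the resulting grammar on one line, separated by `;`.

Expr has alternatives sharing prefix 'c': factor to Expr → c Expr1 with Expr1 → ε | Expr | Factor.
Factor has alternatives sharing prefix 'Atom a': factor to Factor → Atom a Factor1 with Factor1 → a | ε | Factor c.
Atom has alternatives sharing prefix 'a': factor to Atom → a Atom1 with Atom1 → ε | a c.

Expr -> c Expr1; Factor -> c | a a Factor | Atom a Factor1; Atom -> c a Atom | a Atom1; Expr1 -> ε | Expr | Factor; Factor1 -> a | ε | Factor c; Atom1 -> ε | a c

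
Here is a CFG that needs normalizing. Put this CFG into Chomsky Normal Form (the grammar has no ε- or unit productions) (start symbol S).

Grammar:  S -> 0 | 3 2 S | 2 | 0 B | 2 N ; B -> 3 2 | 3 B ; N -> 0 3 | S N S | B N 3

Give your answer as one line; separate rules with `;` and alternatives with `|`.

S -> 0 | X1 Y1 | 2 | X3 B | X2 N; B -> X1 X2 | X1 B; N -> X3 X1 | S Y2 | B Y3; X1 -> 3; X2 -> 2; X3 -> 0; Y1 -> X2 S; Y2 -> N S; Y3 -> N X1

Introduce a nonterminal for each terminal appearing in a rule of length ≥ 2: X1 → 3, X2 → 2, X3 → 0.
Binarize each right-hand side of length ≥ 3 by chaining fresh nonterminals (Y1, Y2, …): affected rules were S → X1 X2 S; N → S N S; N → B N X1.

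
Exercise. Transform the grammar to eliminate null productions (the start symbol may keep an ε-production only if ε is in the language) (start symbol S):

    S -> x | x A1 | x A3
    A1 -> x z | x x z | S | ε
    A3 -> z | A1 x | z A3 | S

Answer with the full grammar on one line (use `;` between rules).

Nullable set = {A1}.
ε ∉ L(G), so no ε-production is kept.
For each production, add variants omitting each subset of nullable occurrences: A3 → A1 x gives A1 x | x.

S -> x | x A1 | x A3; A1 -> x z | x x z | S; A3 -> z | A1 x | x | z A3 | S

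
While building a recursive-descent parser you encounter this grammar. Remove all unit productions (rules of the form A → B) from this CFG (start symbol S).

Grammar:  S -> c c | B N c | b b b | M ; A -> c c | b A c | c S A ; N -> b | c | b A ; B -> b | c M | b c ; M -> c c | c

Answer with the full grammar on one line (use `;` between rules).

S -> c c | B N c | b b b | c; A -> c c | b A c | c S A; N -> b | c | b A; B -> b | c M | b c; M -> c c | c

Unit pairs: S ⇒* {M}.
For every A with A ⇒* B via unit rules, add B's non-unit alternatives to A; then delete every rule of the form X → Y.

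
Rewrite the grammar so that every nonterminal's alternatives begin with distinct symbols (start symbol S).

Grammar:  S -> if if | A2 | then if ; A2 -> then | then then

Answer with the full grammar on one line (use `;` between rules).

A2 has alternatives sharing prefix 'then': factor to A2 → then A2' with A2' → ε | then.

S -> if if | A2 | then if; A2 -> then A2'; A2' -> ε | then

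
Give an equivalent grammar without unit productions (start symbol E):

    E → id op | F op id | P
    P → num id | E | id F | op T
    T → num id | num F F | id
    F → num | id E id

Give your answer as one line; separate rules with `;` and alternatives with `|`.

E → id op | F op id | num id | id F | op T; P → id op | F op id | num id | id F | op T; T → num id | num F F | id; F → num | id E id

Unit pairs: E ⇒* {P}; P ⇒* {E}.
For every A with A ⇒* B via unit rules, add B's non-unit alternatives to A; then delete every rule of the form X → Y.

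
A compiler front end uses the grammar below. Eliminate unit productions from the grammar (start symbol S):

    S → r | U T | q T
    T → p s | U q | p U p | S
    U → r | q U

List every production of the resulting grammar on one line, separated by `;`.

Unit pairs: T ⇒* {S}.
Replace each nonterminal's rules with the union of the non-unit rules of every nonterminal it unit-derives.

S → r | U T | q T; T → r | U T | q T | p s | U q | p U p; U → r | q U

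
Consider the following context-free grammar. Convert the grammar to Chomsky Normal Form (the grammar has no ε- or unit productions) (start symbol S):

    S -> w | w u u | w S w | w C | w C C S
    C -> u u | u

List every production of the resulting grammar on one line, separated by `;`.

S -> w | X1 Y1 | X1 Y2 | X1 C | X1 Y3; C -> X2 X2 | u; X1 -> w; X2 -> u; Y1 -> X2 X2; Y2 -> S X1; Y3 -> C Y4; Y4 -> C S

Introduce a nonterminal for each terminal appearing in a rule of length ≥ 2: X1 → w, X2 → u.
Binarize each right-hand side of length ≥ 3 by chaining fresh nonterminals (Y1, Y2, …): affected rules were S → X1 X2 X2; S → X1 S X1; S → X1 C C S.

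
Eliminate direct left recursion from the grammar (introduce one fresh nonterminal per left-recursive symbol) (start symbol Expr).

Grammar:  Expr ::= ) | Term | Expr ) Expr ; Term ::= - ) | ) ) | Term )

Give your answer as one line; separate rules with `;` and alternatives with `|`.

Expr, Term are directly left-recursive.
For Expr: α = {) Expr}, β = {), Term}. Rewrite as Expr → β Expr1 and Expr1 → α Expr1 | ε.
For Term: α = {)}, β = {- ), ) )}. Rewrite as Term → β Term1 and Term1 → α Term1 | ε.

Expr ::= ) Expr1 | Term Expr1; Term ::= - ) Term1 | ) ) Term1; Expr1 ::= ) Expr Expr1 | ε; Term1 ::= ) Term1 | ε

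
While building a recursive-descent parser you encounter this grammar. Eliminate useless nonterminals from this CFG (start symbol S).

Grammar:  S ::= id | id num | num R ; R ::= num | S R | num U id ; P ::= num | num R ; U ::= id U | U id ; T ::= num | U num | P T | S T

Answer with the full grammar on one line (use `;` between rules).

Generating nonterminals: {P, R, S, T}.
Reachable from S after that: {R, S}.
Removed useless symbols: {P, T, U} and every production mentioning them.

S ::= id | id num | num R; R ::= num | S R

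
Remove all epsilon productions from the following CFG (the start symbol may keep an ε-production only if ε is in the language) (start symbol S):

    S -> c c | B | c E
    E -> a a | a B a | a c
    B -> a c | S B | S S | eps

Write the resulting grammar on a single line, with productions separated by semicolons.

S -> c c | B | c E | ε; E -> a a | a B a | a c; B -> a c | S B | S | S S

Nullable nonterminals: {B, S}.
ε ∈ L(G) since S is nullable, so keep S → ε.
Add the nullable-subset variants: B → S B gives S B | S.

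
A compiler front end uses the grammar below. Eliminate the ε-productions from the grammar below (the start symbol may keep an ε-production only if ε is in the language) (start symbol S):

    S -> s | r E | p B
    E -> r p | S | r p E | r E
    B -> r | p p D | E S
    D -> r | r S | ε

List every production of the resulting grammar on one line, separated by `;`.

S -> s | r E | p B; E -> r p | S | r p E | r E; B -> r | p p D | p p | E S; D -> r | r S

Nullable set = {D}.
ε ∉ L(G), so no ε-production is kept.
Expand every rule over subsets of its nullable positions: B → p p D gives p p D | p p.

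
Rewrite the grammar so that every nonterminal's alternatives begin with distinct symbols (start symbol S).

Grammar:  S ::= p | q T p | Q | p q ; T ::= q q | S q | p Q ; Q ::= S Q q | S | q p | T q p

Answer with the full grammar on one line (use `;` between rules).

S has alternatives sharing prefix 'p': factor to S → p S' with S' → ε | q.
Q has alternatives sharing prefix 'S': factor to Q → S Q' with Q' → Q q | ε.

S ::= q T p | Q | p S'; T ::= q q | S q | p Q; Q ::= q p | T q p | S Q'; S' ::= ε | q; Q' ::= Q q | ε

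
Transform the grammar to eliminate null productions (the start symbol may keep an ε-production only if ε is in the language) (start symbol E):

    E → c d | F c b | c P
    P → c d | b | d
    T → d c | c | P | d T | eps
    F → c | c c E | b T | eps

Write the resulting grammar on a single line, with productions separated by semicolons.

Nullable set = {F, T}.
ε ∉ L(G), so no ε-production is kept.
Expand every rule over subsets of its nullable positions: E → F c b gives F c b | c b. T → d T gives d T | d. F → b T gives b T | b.

E → c d | F c b | c b | c P; P → c d | b | d; T → d c | c | P | d T | d; F → c | c c E | b T | b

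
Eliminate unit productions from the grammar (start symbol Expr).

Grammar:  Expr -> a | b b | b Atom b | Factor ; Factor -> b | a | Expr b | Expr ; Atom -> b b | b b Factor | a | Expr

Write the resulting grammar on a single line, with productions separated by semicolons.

Expr -> b | a | Expr b | b b | b Atom b; Factor -> b | a | Expr b | b b | b Atom b; Atom -> b b | b b Factor | a | b | Expr b | b Atom b

Unit pairs: Atom ⇒* {Expr, Factor}; Expr ⇒* {Factor}; Factor ⇒* {Expr}.
For each unit pair (A, B), copy every non-unit production of B to A, then drop all unit productions.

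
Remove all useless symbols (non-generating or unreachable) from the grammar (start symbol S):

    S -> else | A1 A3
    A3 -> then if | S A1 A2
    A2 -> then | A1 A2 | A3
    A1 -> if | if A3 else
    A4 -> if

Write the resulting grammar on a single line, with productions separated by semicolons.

Generating nonterminals: {A1, A2, A3, A4, S}.
Reachable from S after that: {A1, A2, A3, S}.
Removed useless symbols: {A4} and every production mentioning them.

S -> else | A1 A3; A3 -> then if | S A1 A2; A2 -> then | A1 A2 | A3; A1 -> if | if A3 else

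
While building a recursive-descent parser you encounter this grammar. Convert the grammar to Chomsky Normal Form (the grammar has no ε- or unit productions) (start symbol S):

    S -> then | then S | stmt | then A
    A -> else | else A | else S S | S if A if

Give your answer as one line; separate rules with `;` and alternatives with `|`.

S -> then | X1 S | stmt | X1 A; A -> else | X2 A | X2 Y1 | S Y2; X1 -> then; X2 -> else; X3 -> if; Y1 -> S S; Y2 -> X3 Y3; Y3 -> A X3

Introduce a nonterminal for each terminal appearing in a rule of length ≥ 2: X1 → then, X2 → else, X3 → if.
Binarize each right-hand side of length ≥ 3 by chaining fresh nonterminals (Y1, Y2, …): affected rules were A → X2 S S; A → S X3 A X3.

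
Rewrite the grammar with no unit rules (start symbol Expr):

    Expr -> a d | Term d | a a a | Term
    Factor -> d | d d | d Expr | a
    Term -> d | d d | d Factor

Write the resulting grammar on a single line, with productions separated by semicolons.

Expr -> d | d d | d Factor | a d | Term d | a a a; Factor -> d | d d | d Expr | a; Term -> d | d d | d Factor

Unit pairs: Expr ⇒* {Term}.
For each unit pair (A, B), copy every non-unit production of B to A, then drop all unit productions.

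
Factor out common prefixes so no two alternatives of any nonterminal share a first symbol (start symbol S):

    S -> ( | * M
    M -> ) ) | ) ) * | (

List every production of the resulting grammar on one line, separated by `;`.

M has alternatives sharing prefix ') )': factor to M → ) ) M' with M' → ε | *.

S -> ( | * M; M -> ( | ) ) M'; M' -> ε | *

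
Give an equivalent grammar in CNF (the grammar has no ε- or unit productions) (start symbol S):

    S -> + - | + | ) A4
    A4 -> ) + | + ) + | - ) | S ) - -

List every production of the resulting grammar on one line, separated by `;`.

S -> X1 X2 | + | X3 A4; A4 -> X3 X1 | X1 Y1 | X2 X3 | S Y2; X1 -> +; X2 -> -; X3 -> ); Y1 -> X3 X1; Y2 -> X3 Y3; Y3 -> X2 X2

Introduce a nonterminal for each terminal appearing in a rule of length ≥ 2: X1 → +, X2 → -, X3 → ).
Binarize each right-hand side of length ≥ 3 by chaining fresh nonterminals (Y1, Y2, …): affected rules were A4 → X1 X3 X1; A4 → S X3 X2 X2.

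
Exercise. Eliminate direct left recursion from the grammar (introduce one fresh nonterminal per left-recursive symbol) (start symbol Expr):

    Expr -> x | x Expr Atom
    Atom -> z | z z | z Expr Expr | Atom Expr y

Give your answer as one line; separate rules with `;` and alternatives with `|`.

Expr -> x | x Expr Atom; Atom -> z Atom1 | z z Atom1 | z Expr Expr Atom1; Atom1 -> Expr y Atom1 | ε

Left recursion appears on Atom.
For Atom: α = {Expr y}, β = {z, z z, z Expr Expr}. Rewrite as Atom → β Atom1 and Atom1 → α Atom1 | ε.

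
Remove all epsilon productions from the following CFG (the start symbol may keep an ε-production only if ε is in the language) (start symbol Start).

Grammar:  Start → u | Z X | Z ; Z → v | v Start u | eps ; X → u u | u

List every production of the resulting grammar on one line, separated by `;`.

Nullable nonterminals: {Start, Z}.
ε ∈ L(G) since Start is nullable, so keep Start → ε.
Add the nullable-subset variants: Start → Z X gives Z X | X. Z → v Start u gives v Start u | v u.

Start → u | Z X | X | Z | eps; Z → v | v Start u | v u; X → u u | u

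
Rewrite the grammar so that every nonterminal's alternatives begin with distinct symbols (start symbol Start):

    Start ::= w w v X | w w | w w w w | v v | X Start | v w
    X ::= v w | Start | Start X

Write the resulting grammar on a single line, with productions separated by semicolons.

Start has alternatives sharing prefix 'w w': factor to Start → w w Start1 with Start1 → v X | ε | w w.
Start has alternatives sharing prefix 'v': factor to Start → v Start2 with Start2 → v | w.
X has alternatives sharing prefix 'Start': factor to X → Start X1 with X1 → ε | X.

Start ::= X Start | w w Start1 | v Start2; X ::= v w | Start X1; Start1 ::= v X | ε | w w; Start2 ::= v | w; X1 ::= ε | X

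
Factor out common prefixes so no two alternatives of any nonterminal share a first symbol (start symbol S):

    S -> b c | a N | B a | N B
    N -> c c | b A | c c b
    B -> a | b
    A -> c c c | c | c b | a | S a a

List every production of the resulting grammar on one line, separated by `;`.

S -> b c | a N | B a | N B; N -> b A | c c N'; B -> a | b; A -> a | S a a | c A'; N' -> ε | b; A' -> c c | ε | b

N has alternatives sharing prefix 'c c': factor to N → c c N' with N' → ε | b.
A has alternatives sharing prefix 'c': factor to A → c A' with A' → c c | ε | b.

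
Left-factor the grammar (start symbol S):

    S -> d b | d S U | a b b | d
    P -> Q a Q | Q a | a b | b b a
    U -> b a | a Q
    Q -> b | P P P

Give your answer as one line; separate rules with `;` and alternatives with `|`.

S has alternatives sharing prefix 'd': factor to S → d S' with S' → b | S U | ε.
P has alternatives sharing prefix 'Q a': factor to P → Q a P' with P' → Q | ε.

S -> a b b | d S'; P -> a b | b b a | Q a P'; U -> b a | a Q; Q -> b | P P P; S' -> b | S U | epsilon; P' -> Q | epsilon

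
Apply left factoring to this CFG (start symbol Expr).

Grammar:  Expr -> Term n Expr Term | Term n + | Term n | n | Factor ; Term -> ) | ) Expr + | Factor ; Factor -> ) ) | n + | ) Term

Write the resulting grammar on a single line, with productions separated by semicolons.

Expr -> n | Factor | Term n Expr1; Term -> Factor | ) Term1; Factor -> n + | ) Factor1; Expr1 -> Expr Term | + | ε; Term1 -> ε | Expr +; Factor1 -> ) | Term

Expr has alternatives sharing prefix 'Term n': factor to Expr → Term n Expr1 with Expr1 → Expr Term | + | ε.
Term has alternatives sharing prefix ')': factor to Term → ) Term1 with Term1 → ε | Expr +.
Factor has alternatives sharing prefix ')': factor to Factor → ) Factor1 with Factor1 → ) | Term.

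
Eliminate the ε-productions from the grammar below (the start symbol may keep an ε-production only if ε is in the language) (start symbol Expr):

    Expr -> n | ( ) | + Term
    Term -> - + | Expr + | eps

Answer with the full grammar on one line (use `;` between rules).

Nullable nonterminals: {Term}.
ε ∉ L(G), so no ε-production is kept.
Expand every rule over subsets of its nullable positions: Expr → + Term gives + Term | +.

Expr -> n | ( ) | + Term | +; Term -> - + | Expr +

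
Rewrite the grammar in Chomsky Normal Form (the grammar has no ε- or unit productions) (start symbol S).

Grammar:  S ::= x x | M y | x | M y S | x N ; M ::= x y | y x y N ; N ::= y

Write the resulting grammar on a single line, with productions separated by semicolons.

S ::= X1 X1 | M X2 | x | M Y1 | X1 N; M ::= X1 X2 | X2 Y2; N ::= y; X1 ::= x; X2 ::= y; Y1 ::= X2 S; Y2 ::= X1 Y3; Y3 ::= X2 N

Introduce a nonterminal for each terminal appearing in a rule of length ≥ 2: X1 → x, X2 → y.
Binarize each right-hand side of length ≥ 3 by chaining fresh nonterminals (Y1, Y2, …): affected rules were S → M X2 S; M → X2 X1 X2 N.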